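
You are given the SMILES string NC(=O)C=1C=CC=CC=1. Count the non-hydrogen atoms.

Every atom symbol written in the SMILES (organic subset) is one heavy atom; implicit H are not written.
Heavy atoms by element → C:7, N:1, O:1.
Total: 9.

9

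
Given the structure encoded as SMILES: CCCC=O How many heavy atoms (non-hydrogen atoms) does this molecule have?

5

Every atom symbol written in the SMILES (organic subset) is one heavy atom; implicit H are not written.
Heavy atoms by element → C:4, O:1.
Total: 5.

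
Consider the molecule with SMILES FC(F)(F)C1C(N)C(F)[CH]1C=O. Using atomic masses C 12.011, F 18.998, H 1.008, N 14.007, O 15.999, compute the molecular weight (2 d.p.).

First, the molecular formula is C6H7F4NO (counting implicit H from valence).
  C: 6 × 12.011 = 72.066
  F: 4 × 18.998 = 75.992
  H: 7 × 1.008 = 7.056
  N: 1 × 14.007 = 14.007
  O: 1 × 15.999 = 15.999
Sum: 6×12.011 + 4×18.998 + 7×1.008 + 1×14.007 + 1×15.999 = 185.120 → 185.12 g/mol.

185.12 g/mol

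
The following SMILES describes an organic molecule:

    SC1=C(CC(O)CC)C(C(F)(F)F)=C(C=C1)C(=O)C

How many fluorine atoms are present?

Scan the SMILES for F atoms (remember two-letter symbols like Cl and Br are single atoms).
Fluorine count: 3.

3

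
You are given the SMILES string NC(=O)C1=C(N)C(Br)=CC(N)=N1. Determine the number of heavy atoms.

Every atom symbol written in the SMILES (organic subset) is one heavy atom; implicit H are not written.
Heavy atoms by element → Br:1, C:6, N:4, O:1.
Total: 12.

12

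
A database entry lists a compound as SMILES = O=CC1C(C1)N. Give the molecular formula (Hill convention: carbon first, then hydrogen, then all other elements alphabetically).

Walk through each heavy atom and fill implicit hydrogens from standard valence (C 4, N 3, O 2, S 2, halogen 1):
  atom 1: O, bond orders sum to 2 (valence 2) → 0 H
  atom 2: C, bond orders sum to 3 (valence 4) → 1 H
  atom 3: C, bond orders sum to 3 (valence 4) → 1 H
  atom 4: C, bond orders sum to 3 (valence 4) → 1 H
  atom 5: C, bond orders sum to 2 (valence 4) → 2 H
  atom 6: N, bond orders sum to 1 (valence 3) → 2 H
Totals → C:4, H:7, N:1, O:1.
In Hill order: C4H7NO.

C4H7NO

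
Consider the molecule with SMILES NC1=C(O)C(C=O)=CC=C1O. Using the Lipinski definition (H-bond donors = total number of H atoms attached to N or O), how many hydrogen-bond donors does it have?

Donors: find every N or O and count the H atoms it carries.
  atom 1 (N): bond orders sum to 1 → 2 H
  atom 4 (O): bond orders sum to 1 → 1 H
  atom 7 (O): bond orders sum to 2 → 0 H
  atom 11 (O): bond orders sum to 1 → 1 H
Lipinski HBD = 4.

4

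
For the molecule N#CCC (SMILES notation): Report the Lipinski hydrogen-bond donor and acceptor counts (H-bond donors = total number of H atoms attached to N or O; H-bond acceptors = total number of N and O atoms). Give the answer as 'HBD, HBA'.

Donors: find every N or O and count the H atoms it carries.
  atom 1 (N): bond orders sum to 3 → 0 H
Lipinski HBD = 0.
Acceptors: N atoms = 1, O atoms = 0 → HBA = 1.

0, 1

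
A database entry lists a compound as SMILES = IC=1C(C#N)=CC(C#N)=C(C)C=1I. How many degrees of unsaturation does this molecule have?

8

Molecular formula: C9H4I2N2.
DoU = (2C + 2 + N − H − X) / 2, where X is the halogen count and O/S are ignored.
    = (2·9 + 2 + 2 − 4 − 2) / 2 = 16 / 2 = 8.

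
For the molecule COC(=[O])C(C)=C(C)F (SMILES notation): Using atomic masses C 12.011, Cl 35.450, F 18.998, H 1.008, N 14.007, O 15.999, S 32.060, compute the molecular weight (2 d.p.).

132.13 g/mol

First, the molecular formula is C6H9FO2 (counting implicit H from valence).
  C: 6 × 12.011 = 72.066
  F: 1 × 18.998 = 18.998
  H: 9 × 1.008 = 9.072
  O: 2 × 15.999 = 31.998
Sum: 6×12.011 + 1×18.998 + 9×1.008 + 2×15.999 = 132.134 → 132.13 g/mol.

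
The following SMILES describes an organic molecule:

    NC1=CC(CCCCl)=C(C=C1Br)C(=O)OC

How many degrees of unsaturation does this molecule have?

Degree of unsaturation = (number of rings) + (number of π bonds).
Ring closures in the SMILES: 1.
π bonds: 4 double bonds (each 1 DoU) → 4 DoU from unsaturation.
Total DoU = 1 + 4 = 5.

5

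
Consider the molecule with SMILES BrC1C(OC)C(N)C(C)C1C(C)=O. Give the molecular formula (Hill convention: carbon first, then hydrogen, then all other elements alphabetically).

C9H16BrNO2

Walk through each heavy atom and fill implicit hydrogens from standard valence (C 4, N 3, O 2, S 2, halogen 1):
  atom 1: Br (halogen, monovalent) → 0 H
  atom 2: C, bond orders sum to 3 (valence 4) → 1 H
  atom 3: C, bond orders sum to 3 (valence 4) → 1 H
  atom 4: O, bond orders sum to 2 (valence 2) → 0 H
  atom 5: C, bond orders sum to 1 (valence 4) → 3 H
  atom 6: C, bond orders sum to 3 (valence 4) → 1 H
  atom 7: N, bond orders sum to 1 (valence 3) → 2 H
  atom 8: C, bond orders sum to 3 (valence 4) → 1 H
  atom 9: C, bond orders sum to 1 (valence 4) → 3 H
  atom 10: C, bond orders sum to 3 (valence 4) → 1 H
  atom 11: C, bond orders sum to 4 (valence 4) → 0 H
  atom 12: C, bond orders sum to 1 (valence 4) → 3 H
  atom 13: O, bond orders sum to 2 (valence 2) → 0 H
Totals → C:9, H:16, Br:1, N:1, O:2.
In Hill order: C9H16BrNO2.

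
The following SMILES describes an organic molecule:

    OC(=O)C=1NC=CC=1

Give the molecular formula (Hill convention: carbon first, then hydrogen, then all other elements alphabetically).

C5H5NO2

Walk through each heavy atom and fill implicit hydrogens from standard valence (C 4, N 3, O 2, S 2, halogen 1):
  atom 1: O, bond orders sum to 1 (valence 2) → 1 H
  atom 2: C, bond orders sum to 4 (valence 4) → 0 H
  atom 3: O, bond orders sum to 2 (valence 2) → 0 H
  atom 4: C, bond orders sum to 4 (valence 4) → 0 H
  atom 5: N, bond orders sum to 2 (valence 3) → 1 H
  atom 6: C, bond orders sum to 3 (valence 4) → 1 H
  atom 7: C, bond orders sum to 3 (valence 4) → 1 H
  atom 8: C, bond orders sum to 3 (valence 4) → 1 H
Totals → C:5, H:5, N:1, O:2.
In Hill order: C5H5NO2.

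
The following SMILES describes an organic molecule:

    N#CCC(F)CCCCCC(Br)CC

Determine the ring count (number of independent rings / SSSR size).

0

In SMILES, each pair of matching ring-closure digits denotes one ring-closing bond; the number of such bonds equals the number of independent rings.
Ring-closure bonds here: 0.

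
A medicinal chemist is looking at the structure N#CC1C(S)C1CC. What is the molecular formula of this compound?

C6H9NS

Walk through each heavy atom and fill implicit hydrogens from standard valence (C 4, N 3, O 2, S 2, halogen 1):
  atom 1: N, bond orders sum to 3 (valence 3) → 0 H
  atom 2: C, bond orders sum to 4 (valence 4) → 0 H
  atom 3: C, bond orders sum to 3 (valence 4) → 1 H
  atom 4: C, bond orders sum to 3 (valence 4) → 1 H
  atom 5: S, bond orders sum to 1 (valence 2) → 1 H
  atom 6: C, bond orders sum to 3 (valence 4) → 1 H
  atom 7: C, bond orders sum to 2 (valence 4) → 2 H
  atom 8: C, bond orders sum to 1 (valence 4) → 3 H
Totals → C:6, H:9, N:1, S:1.
In Hill order: C6H9NS.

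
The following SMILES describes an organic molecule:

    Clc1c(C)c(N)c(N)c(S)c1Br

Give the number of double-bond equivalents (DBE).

Molecular formula: C7H8BrClN2S.
DoU = (2C + 2 + N − H − X) / 2, where X is the halogen count and O/S are ignored.
    = (2·7 + 2 + 2 − 8 − 2) / 2 = 8 / 2 = 4.

4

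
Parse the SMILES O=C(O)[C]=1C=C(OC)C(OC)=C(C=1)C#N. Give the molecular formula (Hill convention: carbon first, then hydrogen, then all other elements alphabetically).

Walk through each heavy atom and fill implicit hydrogens from standard valence (C 4, N 3, O 2, S 2, halogen 1):
  atom 1: O, bond orders sum to 2 (valence 2) → 0 H
  atom 2: C, bond orders sum to 4 (valence 4) → 0 H
  atom 3: O, bond orders sum to 1 (valence 2) → 1 H
  atom 4: C with explicit H count 0
  atom 5: C, bond orders sum to 3 (valence 4) → 1 H
  atom 6: C, bond orders sum to 4 (valence 4) → 0 H
  atom 7: O, bond orders sum to 2 (valence 2) → 0 H
  atom 8: C, bond orders sum to 1 (valence 4) → 3 H
  atom 9: C, bond orders sum to 4 (valence 4) → 0 H
  atom 10: O, bond orders sum to 2 (valence 2) → 0 H
  atom 11: C, bond orders sum to 1 (valence 4) → 3 H
  atom 12: C, bond orders sum to 4 (valence 4) → 0 H
  atom 13: C, bond orders sum to 3 (valence 4) → 1 H
  atom 14: C, bond orders sum to 4 (valence 4) → 0 H
  atom 15: N, bond orders sum to 3 (valence 3) → 0 H
Totals → C:10, H:9, N:1, O:4.
In Hill order: C10H9NO4.

C10H9NO4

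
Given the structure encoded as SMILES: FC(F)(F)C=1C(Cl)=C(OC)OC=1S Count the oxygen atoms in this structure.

Scan the SMILES for O atoms (remember two-letter symbols like Cl and Br are single atoms).
Oxygen count: 2.

2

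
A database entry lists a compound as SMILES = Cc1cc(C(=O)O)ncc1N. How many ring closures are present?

1

In SMILES, each pair of matching ring-closure digits denotes one ring-closing bond; the number of such bonds equals the number of independent rings.
Ring-closure bonds here: 1.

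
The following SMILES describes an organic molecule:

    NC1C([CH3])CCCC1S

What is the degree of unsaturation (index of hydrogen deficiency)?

Molecular formula: C7H15NS.
DoU = (2C + 2 + N − H − X) / 2, where X is the halogen count and O/S are ignored.
    = (2·7 + 2 + 1 − 15 − 0) / 2 = 2 / 2 = 1.

1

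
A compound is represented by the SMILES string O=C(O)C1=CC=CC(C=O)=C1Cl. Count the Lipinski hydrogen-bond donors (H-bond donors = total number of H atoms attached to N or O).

1

Donors: find every N or O and count the H atoms it carries.
  atom 1 (O): bond orders sum to 2 → 0 H
  atom 3 (O): bond orders sum to 1 → 1 H
  atom 10 (O): bond orders sum to 2 → 0 H
Lipinski HBD = 1.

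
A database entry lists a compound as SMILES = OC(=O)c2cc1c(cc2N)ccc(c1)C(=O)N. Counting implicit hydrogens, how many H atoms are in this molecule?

10

Walk through each heavy atom and fill implicit hydrogens from standard valence (C 4, N 3, O 2, S 2, halogen 1); for lowercase aromatic atoms, an aromatic c carries 1 H when it has two neighbours and 0 H with three, and aromatic n carries 0 H:
  atom 1: O, bond orders sum to 1 (valence 2) → 1 H
  atom 2: C, bond orders sum to 4 (valence 4) → 0 H
  atom 3: O, bond orders sum to 2 (valence 2) → 0 H
  atom 4: aromatic c, 3 neighbours → 0 H
  atom 5: aromatic c, 2 neighbours → 1 H
  atom 6: aromatic c, 3 neighbours → 0 H
  atom 7: aromatic c, 3 neighbours → 0 H
  atom 8: aromatic c, 2 neighbours → 1 H
  atom 9: aromatic c, 3 neighbours → 0 H
  atom 10: N, bond orders sum to 1 (valence 3) → 2 H
  atom 11: aromatic c, 2 neighbours → 1 H
  atom 12: aromatic c, 2 neighbours → 1 H
  atom 13: aromatic c, 3 neighbours → 0 H
  atom 14: aromatic c, 2 neighbours → 1 H
  atom 15: C, bond orders sum to 4 (valence 4) → 0 H
  atom 16: O, bond orders sum to 2 (valence 2) → 0 H
  atom 17: N, bond orders sum to 1 (valence 3) → 2 H
Total hydrogens: 10.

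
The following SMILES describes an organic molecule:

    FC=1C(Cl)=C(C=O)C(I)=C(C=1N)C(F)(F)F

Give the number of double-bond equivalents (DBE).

5

Degree of unsaturation = (number of rings) + (number of π bonds).
Ring closures in the SMILES: 1.
π bonds: 4 double bonds (each 1 DoU) → 4 DoU from unsaturation.
Total DoU = 1 + 4 = 5.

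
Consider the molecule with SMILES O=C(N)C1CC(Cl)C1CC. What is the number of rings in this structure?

In SMILES, each pair of matching ring-closure digits denotes one ring-closing bond; the number of such bonds equals the number of independent rings.
Ring-closure bonds here: 1.

1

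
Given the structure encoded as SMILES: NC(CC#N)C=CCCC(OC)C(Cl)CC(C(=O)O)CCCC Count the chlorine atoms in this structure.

1

Scan the SMILES for Cl atoms (remember two-letter symbols like Cl and Br are single atoms).
Chlorine count: 1.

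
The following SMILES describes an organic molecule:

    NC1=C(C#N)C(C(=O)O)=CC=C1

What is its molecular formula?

C8H6N2O2

Walk through each heavy atom and fill implicit hydrogens from standard valence (C 4, N 3, O 2, S 2, halogen 1):
  atom 1: N, bond orders sum to 1 (valence 3) → 2 H
  atom 2: C, bond orders sum to 4 (valence 4) → 0 H
  atom 3: C, bond orders sum to 4 (valence 4) → 0 H
  atom 4: C, bond orders sum to 4 (valence 4) → 0 H
  atom 5: N, bond orders sum to 3 (valence 3) → 0 H
  atom 6: C, bond orders sum to 4 (valence 4) → 0 H
  atom 7: C, bond orders sum to 4 (valence 4) → 0 H
  atom 8: O, bond orders sum to 2 (valence 2) → 0 H
  atom 9: O, bond orders sum to 1 (valence 2) → 1 H
  atom 10: C, bond orders sum to 3 (valence 4) → 1 H
  atom 11: C, bond orders sum to 3 (valence 4) → 1 H
  atom 12: C, bond orders sum to 3 (valence 4) → 1 H
Totals → C:8, H:6, N:2, O:2.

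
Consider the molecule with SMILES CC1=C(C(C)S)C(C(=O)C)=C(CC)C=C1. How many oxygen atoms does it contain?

Scan the SMILES for O atoms (remember two-letter symbols like Cl and Br are single atoms).
Oxygen count: 1.

1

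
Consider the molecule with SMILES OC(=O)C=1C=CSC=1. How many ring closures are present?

In SMILES, each pair of matching ring-closure digits denotes one ring-closing bond; the number of such bonds equals the number of independent rings.
Ring-closure bonds here: 1.

1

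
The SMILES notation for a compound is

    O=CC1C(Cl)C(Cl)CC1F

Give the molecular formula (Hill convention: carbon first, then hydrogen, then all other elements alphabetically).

Walk through each heavy atom and fill implicit hydrogens from standard valence (C 4, N 3, O 2, S 2, halogen 1):
  atom 1: O, bond orders sum to 2 (valence 2) → 0 H
  atom 2: C, bond orders sum to 3 (valence 4) → 1 H
  atom 3: C, bond orders sum to 3 (valence 4) → 1 H
  atom 4: C, bond orders sum to 3 (valence 4) → 1 H
  atom 5: Cl (halogen, monovalent) → 0 H
  atom 6: C, bond orders sum to 3 (valence 4) → 1 H
  atom 7: Cl (halogen, monovalent) → 0 H
  atom 8: C, bond orders sum to 2 (valence 4) → 2 H
  atom 9: C, bond orders sum to 3 (valence 4) → 1 H
  atom 10: F (halogen, monovalent) → 0 H
Totals → C:6, H:7, Cl:2, F:1, O:1.

C6H7Cl2FO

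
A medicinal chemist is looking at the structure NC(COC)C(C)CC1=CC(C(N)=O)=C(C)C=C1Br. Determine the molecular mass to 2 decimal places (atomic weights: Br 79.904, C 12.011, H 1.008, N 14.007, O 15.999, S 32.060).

First, the molecular formula is C14H21BrN2O2 (counting implicit H from valence).
  Br: 1 × 79.904 = 79.904
  C: 14 × 12.011 = 168.154
  H: 21 × 1.008 = 21.168
  N: 2 × 14.007 = 28.014
  O: 2 × 15.999 = 31.998
Sum: 1×79.904 + 14×12.011 + 21×1.008 + 2×14.007 + 2×15.999 = 329.238 → 329.24 g/mol.

329.24 g/mol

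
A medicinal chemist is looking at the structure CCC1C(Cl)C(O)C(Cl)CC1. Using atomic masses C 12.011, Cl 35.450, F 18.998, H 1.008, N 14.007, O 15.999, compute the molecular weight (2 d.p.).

197.10 g/mol

First, the molecular formula is C8H14Cl2O (counting implicit H from valence).
  C: 8 × 12.011 = 96.088
  Cl: 2 × 35.450 = 70.900
  H: 14 × 1.008 = 14.112
  O: 1 × 15.999 = 15.999
Sum: 8×12.011 + 2×35.450 + 14×1.008 + 1×15.999 = 197.099 → 197.10 g/mol.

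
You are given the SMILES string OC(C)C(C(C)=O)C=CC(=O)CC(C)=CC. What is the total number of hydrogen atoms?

20

Walk through each heavy atom and fill implicit hydrogens from standard valence (C 4, N 3, O 2, S 2, halogen 1):
  atom 1: O, bond orders sum to 1 (valence 2) → 1 H
  atom 2: C, bond orders sum to 3 (valence 4) → 1 H
  atom 3: C, bond orders sum to 1 (valence 4) → 3 H
  atom 4: C, bond orders sum to 3 (valence 4) → 1 H
  atom 5: C, bond orders sum to 4 (valence 4) → 0 H
  atom 6: C, bond orders sum to 1 (valence 4) → 3 H
  atom 7: O, bond orders sum to 2 (valence 2) → 0 H
  atom 8: C, bond orders sum to 3 (valence 4) → 1 H
  atom 9: C, bond orders sum to 3 (valence 4) → 1 H
  atom 10: C, bond orders sum to 4 (valence 4) → 0 H
  atom 11: O, bond orders sum to 2 (valence 2) → 0 H
  atom 12: C, bond orders sum to 2 (valence 4) → 2 H
  atom 13: C, bond orders sum to 4 (valence 4) → 0 H
  atom 14: C, bond orders sum to 1 (valence 4) → 3 H
  atom 15: C, bond orders sum to 3 (valence 4) → 1 H
  atom 16: C, bond orders sum to 1 (valence 4) → 3 H
Total hydrogens: 20.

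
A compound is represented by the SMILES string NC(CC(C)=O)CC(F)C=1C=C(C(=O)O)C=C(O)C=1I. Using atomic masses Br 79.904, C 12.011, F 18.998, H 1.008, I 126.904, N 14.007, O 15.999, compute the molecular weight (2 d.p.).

First, the molecular formula is C13H15FINO4 (counting implicit H from valence).
  C: 13 × 12.011 = 156.143
  F: 1 × 18.998 = 18.998
  H: 15 × 1.008 = 15.120
  I: 1 × 126.904 = 126.904
  N: 1 × 14.007 = 14.007
  O: 4 × 15.999 = 63.996
Sum: 13×12.011 + 1×18.998 + 15×1.008 + 1×126.904 + 1×14.007 + 4×15.999 = 395.168 → 395.17 g/mol.

395.17 g/mol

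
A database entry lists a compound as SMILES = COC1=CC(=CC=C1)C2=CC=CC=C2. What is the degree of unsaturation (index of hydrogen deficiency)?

Degree of unsaturation = (number of rings) + (number of π bonds).
Ring closures in the SMILES: 2.
π bonds: 6 double bonds (each 1 DoU) → 6 DoU from unsaturation.
Total DoU = 2 + 6 = 8.

8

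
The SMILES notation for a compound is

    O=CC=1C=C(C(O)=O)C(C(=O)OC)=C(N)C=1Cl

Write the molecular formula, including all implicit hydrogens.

Walk through each heavy atom and fill implicit hydrogens from standard valence (C 4, N 3, O 2, S 2, halogen 1):
  atom 1: O, bond orders sum to 2 (valence 2) → 0 H
  atom 2: C, bond orders sum to 3 (valence 4) → 1 H
  atom 3: C, bond orders sum to 4 (valence 4) → 0 H
  atom 4: C, bond orders sum to 3 (valence 4) → 1 H
  atom 5: C, bond orders sum to 4 (valence 4) → 0 H
  atom 6: C, bond orders sum to 4 (valence 4) → 0 H
  atom 7: O, bond orders sum to 1 (valence 2) → 1 H
  atom 8: O, bond orders sum to 2 (valence 2) → 0 H
  atom 9: C, bond orders sum to 4 (valence 4) → 0 H
  atom 10: C, bond orders sum to 4 (valence 4) → 0 H
  atom 11: O, bond orders sum to 2 (valence 2) → 0 H
  atom 12: O, bond orders sum to 2 (valence 2) → 0 H
  atom 13: C, bond orders sum to 1 (valence 4) → 3 H
  atom 14: C, bond orders sum to 4 (valence 4) → 0 H
  atom 15: N, bond orders sum to 1 (valence 3) → 2 H
  atom 16: C, bond orders sum to 4 (valence 4) → 0 H
  atom 17: Cl (halogen, monovalent) → 0 H
Totals → C:10, H:8, Cl:1, N:1, O:5.

C10H8ClNO5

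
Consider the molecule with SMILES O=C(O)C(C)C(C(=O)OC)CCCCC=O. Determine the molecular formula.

Walk through each heavy atom and fill implicit hydrogens from standard valence (C 4, N 3, O 2, S 2, halogen 1):
  atom 1: O, bond orders sum to 2 (valence 2) → 0 H
  atom 2: C, bond orders sum to 4 (valence 4) → 0 H
  atom 3: O, bond orders sum to 1 (valence 2) → 1 H
  atom 4: C, bond orders sum to 3 (valence 4) → 1 H
  atom 5: C, bond orders sum to 1 (valence 4) → 3 H
  atom 6: C, bond orders sum to 3 (valence 4) → 1 H
  atom 7: C, bond orders sum to 4 (valence 4) → 0 H
  atom 8: O, bond orders sum to 2 (valence 2) → 0 H
  atom 9: O, bond orders sum to 2 (valence 2) → 0 H
  atom 10: C, bond orders sum to 1 (valence 4) → 3 H
  atom 11: C, bond orders sum to 2 (valence 4) → 2 H
  atom 12: C, bond orders sum to 2 (valence 4) → 2 H
  atom 13: C, bond orders sum to 2 (valence 4) → 2 H
  atom 14: C, bond orders sum to 2 (valence 4) → 2 H
  atom 15: C, bond orders sum to 3 (valence 4) → 1 H
  atom 16: O, bond orders sum to 2 (valence 2) → 0 H
Totals → C:11, H:18, O:5.

C11H18O5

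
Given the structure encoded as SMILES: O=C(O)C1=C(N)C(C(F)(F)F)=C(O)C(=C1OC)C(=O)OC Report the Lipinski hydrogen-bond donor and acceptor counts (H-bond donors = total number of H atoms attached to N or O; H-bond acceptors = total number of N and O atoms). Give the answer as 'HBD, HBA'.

Donors: find every N or O and count the H atoms it carries.
  atom 1 (O): bond orders sum to 2 → 0 H
  atom 3 (O): bond orders sum to 1 → 1 H
  atom 6 (N): bond orders sum to 1 → 2 H
  atom 13 (O): bond orders sum to 1 → 1 H
  atom 16 (O): bond orders sum to 2 → 0 H
  atom 19 (O): bond orders sum to 2 → 0 H
  atom 20 (O): bond orders sum to 2 → 0 H
Lipinski HBD = 4.
Acceptors: N atoms = 1, O atoms = 6 → HBA = 7.

4, 7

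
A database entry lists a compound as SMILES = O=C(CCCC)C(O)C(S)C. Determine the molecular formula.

Walk through each heavy atom and fill implicit hydrogens from standard valence (C 4, N 3, O 2, S 2, halogen 1):
  atom 1: O, bond orders sum to 2 (valence 2) → 0 H
  atom 2: C, bond orders sum to 4 (valence 4) → 0 H
  atom 3: C, bond orders sum to 2 (valence 4) → 2 H
  atom 4: C, bond orders sum to 2 (valence 4) → 2 H
  atom 5: C, bond orders sum to 2 (valence 4) → 2 H
  atom 6: C, bond orders sum to 1 (valence 4) → 3 H
  atom 7: C, bond orders sum to 3 (valence 4) → 1 H
  atom 8: O, bond orders sum to 1 (valence 2) → 1 H
  atom 9: C, bond orders sum to 3 (valence 4) → 1 H
  atom 10: S, bond orders sum to 1 (valence 2) → 1 H
  atom 11: C, bond orders sum to 1 (valence 4) → 3 H
Totals → C:8, H:16, O:2, S:1.
In Hill order: C8H16O2S.

C8H16O2S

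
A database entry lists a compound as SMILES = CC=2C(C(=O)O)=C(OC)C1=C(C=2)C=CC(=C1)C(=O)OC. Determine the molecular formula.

C15H14O5

Walk through each heavy atom and fill implicit hydrogens from standard valence (C 4, N 3, O 2, S 2, halogen 1):
  atom 1: C, bond orders sum to 1 (valence 4) → 3 H
  atom 2: C, bond orders sum to 4 (valence 4) → 0 H
  atom 3: C, bond orders sum to 4 (valence 4) → 0 H
  atom 4: C, bond orders sum to 4 (valence 4) → 0 H
  atom 5: O, bond orders sum to 2 (valence 2) → 0 H
  atom 6: O, bond orders sum to 1 (valence 2) → 1 H
  atom 7: C, bond orders sum to 4 (valence 4) → 0 H
  atom 8: O, bond orders sum to 2 (valence 2) → 0 H
  atom 9: C, bond orders sum to 1 (valence 4) → 3 H
  atom 10: C, bond orders sum to 4 (valence 4) → 0 H
  atom 11: C, bond orders sum to 4 (valence 4) → 0 H
  atom 12: C, bond orders sum to 3 (valence 4) → 1 H
  atom 13: C, bond orders sum to 3 (valence 4) → 1 H
  atom 14: C, bond orders sum to 3 (valence 4) → 1 H
  atom 15: C, bond orders sum to 4 (valence 4) → 0 H
  atom 16: C, bond orders sum to 3 (valence 4) → 1 H
  atom 17: C, bond orders sum to 4 (valence 4) → 0 H
  atom 18: O, bond orders sum to 2 (valence 2) → 0 H
  atom 19: O, bond orders sum to 2 (valence 2) → 0 H
  atom 20: C, bond orders sum to 1 (valence 4) → 3 H
Totals → C:15, H:14, O:5.
In Hill order: C15H14O5.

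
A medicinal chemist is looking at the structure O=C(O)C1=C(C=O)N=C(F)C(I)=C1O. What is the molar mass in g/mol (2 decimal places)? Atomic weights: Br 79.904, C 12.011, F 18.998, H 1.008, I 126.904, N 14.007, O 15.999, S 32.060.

311.01 g/mol

First, the molecular formula is C7H3FINO4 (counting implicit H from valence).
  C: 7 × 12.011 = 84.077
  F: 1 × 18.998 = 18.998
  H: 3 × 1.008 = 3.024
  I: 1 × 126.904 = 126.904
  N: 1 × 14.007 = 14.007
  O: 4 × 15.999 = 63.996
Sum: 7×12.011 + 1×18.998 + 3×1.008 + 1×126.904 + 1×14.007 + 4×15.999 = 311.006 → 311.01 g/mol.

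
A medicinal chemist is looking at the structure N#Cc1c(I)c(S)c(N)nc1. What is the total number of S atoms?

Scan the SMILES for S atoms (remember two-letter symbols like Cl and Br are single atoms).
Sulfur count: 1.

1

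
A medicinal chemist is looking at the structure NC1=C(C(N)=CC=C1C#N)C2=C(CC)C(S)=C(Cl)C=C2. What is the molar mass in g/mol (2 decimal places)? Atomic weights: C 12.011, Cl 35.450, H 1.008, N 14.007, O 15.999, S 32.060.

303.81 g/mol

First, the molecular formula is C15H14ClN3S (counting implicit H from valence).
  C: 15 × 12.011 = 180.165
  Cl: 1 × 35.450 = 35.450
  H: 14 × 1.008 = 14.112
  N: 3 × 14.007 = 42.021
  S: 1 × 32.060 = 32.060
Sum: 15×12.011 + 1×35.450 + 14×1.008 + 3×14.007 + 1×32.060 = 303.808 → 303.81 g/mol.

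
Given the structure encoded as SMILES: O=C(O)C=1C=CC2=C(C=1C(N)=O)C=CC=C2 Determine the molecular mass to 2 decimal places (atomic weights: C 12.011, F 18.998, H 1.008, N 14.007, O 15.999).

215.21 g/mol

First, the molecular formula is C12H9NO3 (counting implicit H from valence).
  C: 12 × 12.011 = 144.132
  H: 9 × 1.008 = 9.072
  N: 1 × 14.007 = 14.007
  O: 3 × 15.999 = 47.997
Sum: 12×12.011 + 9×1.008 + 1×14.007 + 3×15.999 = 215.208 → 215.21 g/mol.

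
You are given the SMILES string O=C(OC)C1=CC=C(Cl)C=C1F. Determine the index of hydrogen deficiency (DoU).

5

Degree of unsaturation = (number of rings) + (number of π bonds).
Ring closures in the SMILES: 1.
π bonds: 4 double bonds (each 1 DoU) → 4 DoU from unsaturation.
Total DoU = 1 + 4 = 5.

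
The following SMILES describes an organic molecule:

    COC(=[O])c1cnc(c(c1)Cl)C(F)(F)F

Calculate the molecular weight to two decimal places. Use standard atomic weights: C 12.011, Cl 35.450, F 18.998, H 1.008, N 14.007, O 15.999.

239.58 g/mol

First, the molecular formula is C8H5ClF3NO2 (counting implicit H from valence).
  C: 8 × 12.011 = 96.088
  Cl: 1 × 35.450 = 35.450
  F: 3 × 18.998 = 56.994
  H: 5 × 1.008 = 5.040
  N: 1 × 14.007 = 14.007
  O: 2 × 15.999 = 31.998
Sum: 8×12.011 + 1×35.450 + 3×18.998 + 5×1.008 + 1×14.007 + 2×15.999 = 239.577 → 239.58 g/mol.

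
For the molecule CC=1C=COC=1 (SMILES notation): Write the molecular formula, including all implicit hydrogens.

Walk through each heavy atom and fill implicit hydrogens from standard valence (C 4, N 3, O 2, S 2, halogen 1):
  atom 1: C, bond orders sum to 1 (valence 4) → 3 H
  atom 2: C, bond orders sum to 4 (valence 4) → 0 H
  atom 3: C, bond orders sum to 3 (valence 4) → 1 H
  atom 4: C, bond orders sum to 3 (valence 4) → 1 H
  atom 5: O, bond orders sum to 2 (valence 2) → 0 H
  atom 6: C, bond orders sum to 3 (valence 4) → 1 H
Totals → C:5, H:6, O:1.

C5H6O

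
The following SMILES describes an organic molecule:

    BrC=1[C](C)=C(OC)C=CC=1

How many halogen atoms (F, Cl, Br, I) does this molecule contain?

Halogen atoms appear at heavy-atom position 1 (1×Br).
Other groups present: 1 ether.
Halogen count: 1.

1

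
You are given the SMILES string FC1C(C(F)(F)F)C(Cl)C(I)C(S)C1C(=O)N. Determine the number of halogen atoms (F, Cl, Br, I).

6

Halogen atoms appear at heavy-atom positions 1, 5, 6, 7, 9, 11 (1×Cl, 4×F, 1×I).
Other groups present: 1 amide, 1 thiol.
Halogen count: 6.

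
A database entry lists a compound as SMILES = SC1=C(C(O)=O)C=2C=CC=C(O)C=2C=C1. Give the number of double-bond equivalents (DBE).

Molecular formula: C11H8O3S.
DoU = (2C + 2 + N − H − X) / 2, where X is the halogen count and O/S are ignored.
    = (2·11 + 2 + 0 − 8 − 0) / 2 = 16 / 2 = 8.

8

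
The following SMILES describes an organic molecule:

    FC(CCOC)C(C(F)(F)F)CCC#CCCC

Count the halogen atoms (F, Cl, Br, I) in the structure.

4

Halogen atoms appear at heavy-atom positions 1, 9, 10, 11 (4×F).
Other groups present: 1 alkyne, 1 ether.
Halogen count: 4.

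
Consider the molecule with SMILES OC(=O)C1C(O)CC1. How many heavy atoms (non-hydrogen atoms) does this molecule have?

Every atom symbol written in the SMILES (organic subset) is one heavy atom; implicit H are not written.
Heavy atoms by element → C:5, O:3.
Total: 8.

8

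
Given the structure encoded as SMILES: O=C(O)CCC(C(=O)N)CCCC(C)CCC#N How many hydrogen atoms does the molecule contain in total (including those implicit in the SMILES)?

Walk through each heavy atom and fill implicit hydrogens from standard valence (C 4, N 3, O 2, S 2, halogen 1):
  atom 1: O, bond orders sum to 2 (valence 2) → 0 H
  atom 2: C, bond orders sum to 4 (valence 4) → 0 H
  atom 3: O, bond orders sum to 1 (valence 2) → 1 H
  atom 4: C, bond orders sum to 2 (valence 4) → 2 H
  atom 5: C, bond orders sum to 2 (valence 4) → 2 H
  atom 6: C, bond orders sum to 3 (valence 4) → 1 H
  atom 7: C, bond orders sum to 4 (valence 4) → 0 H
  atom 8: O, bond orders sum to 2 (valence 2) → 0 H
  atom 9: N, bond orders sum to 1 (valence 3) → 2 H
  atom 10: C, bond orders sum to 2 (valence 4) → 2 H
  atom 11: C, bond orders sum to 2 (valence 4) → 2 H
  atom 12: C, bond orders sum to 2 (valence 4) → 2 H
  atom 13: C, bond orders sum to 3 (valence 4) → 1 H
  atom 14: C, bond orders sum to 1 (valence 4) → 3 H
  atom 15: C, bond orders sum to 2 (valence 4) → 2 H
  atom 16: C, bond orders sum to 2 (valence 4) → 2 H
  atom 17: C, bond orders sum to 4 (valence 4) → 0 H
  atom 18: N, bond orders sum to 3 (valence 3) → 0 H
Total hydrogens: 22.

22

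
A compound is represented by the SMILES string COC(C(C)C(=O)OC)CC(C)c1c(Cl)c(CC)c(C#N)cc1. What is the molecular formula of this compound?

C18H24ClNO3

Walk through each heavy atom and fill implicit hydrogens from standard valence (C 4, N 3, O 2, S 2, halogen 1); for lowercase aromatic atoms, an aromatic c carries 1 H when it has two neighbours and 0 H with three, and aromatic n carries 0 H:
  atom 1: C, bond orders sum to 1 (valence 4) → 3 H
  atom 2: O, bond orders sum to 2 (valence 2) → 0 H
  atom 3: C, bond orders sum to 3 (valence 4) → 1 H
  atom 4: C, bond orders sum to 3 (valence 4) → 1 H
  atom 5: C, bond orders sum to 1 (valence 4) → 3 H
  atom 6: C, bond orders sum to 4 (valence 4) → 0 H
  atom 7: O, bond orders sum to 2 (valence 2) → 0 H
  atom 8: O, bond orders sum to 2 (valence 2) → 0 H
  atom 9: C, bond orders sum to 1 (valence 4) → 3 H
  atom 10: C, bond orders sum to 2 (valence 4) → 2 H
  atom 11: C, bond orders sum to 3 (valence 4) → 1 H
  atom 12: C, bond orders sum to 1 (valence 4) → 3 H
  atom 13: aromatic c, 3 neighbours → 0 H
  atom 14: aromatic c, 3 neighbours → 0 H
  atom 15: Cl (halogen, monovalent) → 0 H
  atom 16: aromatic c, 3 neighbours → 0 H
  atom 17: C, bond orders sum to 2 (valence 4) → 2 H
  atom 18: C, bond orders sum to 1 (valence 4) → 3 H
  atom 19: aromatic c, 3 neighbours → 0 H
  atom 20: C, bond orders sum to 4 (valence 4) → 0 H
  atom 21: N, bond orders sum to 3 (valence 3) → 0 H
  atom 22: aromatic c, 2 neighbours → 1 H
  atom 23: aromatic c, 2 neighbours → 1 H
Totals → C:18, H:24, Cl:1, N:1, O:3.
In Hill order: C18H24ClNO3.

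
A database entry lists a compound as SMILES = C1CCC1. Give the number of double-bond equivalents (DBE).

1

Degree of unsaturation = (number of rings) + (number of π bonds).
Ring closures in the SMILES: 1.
π bonds: none → 0 DoU from unsaturation.
Total DoU = 1 + 0 = 1.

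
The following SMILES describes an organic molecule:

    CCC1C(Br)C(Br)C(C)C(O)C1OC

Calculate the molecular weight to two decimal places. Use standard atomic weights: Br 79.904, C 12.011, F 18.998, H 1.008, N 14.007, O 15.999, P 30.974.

First, the molecular formula is C10H18Br2O2 (counting implicit H from valence).
  Br: 2 × 79.904 = 159.808
  C: 10 × 12.011 = 120.110
  H: 18 × 1.008 = 18.144
  O: 2 × 15.999 = 31.998
Sum: 2×79.904 + 10×12.011 + 18×1.008 + 2×15.999 = 330.060 → 330.06 g/mol.

330.06 g/mol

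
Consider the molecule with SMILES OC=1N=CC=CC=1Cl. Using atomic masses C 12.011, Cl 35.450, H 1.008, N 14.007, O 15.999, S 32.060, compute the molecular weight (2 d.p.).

129.54 g/mol

First, the molecular formula is C5H4ClNO (counting implicit H from valence).
  C: 5 × 12.011 = 60.055
  Cl: 1 × 35.450 = 35.450
  H: 4 × 1.008 = 4.032
  N: 1 × 14.007 = 14.007
  O: 1 × 15.999 = 15.999
Sum: 5×12.011 + 1×35.450 + 4×1.008 + 1×14.007 + 1×15.999 = 129.543 → 129.54 g/mol.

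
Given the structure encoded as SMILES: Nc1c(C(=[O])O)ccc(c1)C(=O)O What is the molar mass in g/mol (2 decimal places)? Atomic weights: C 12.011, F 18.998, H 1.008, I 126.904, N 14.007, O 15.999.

181.15 g/mol

First, the molecular formula is C8H7NO4 (counting implicit H from valence).
  C: 8 × 12.011 = 96.088
  H: 7 × 1.008 = 7.056
  N: 1 × 14.007 = 14.007
  O: 4 × 15.999 = 63.996
Sum: 8×12.011 + 7×1.008 + 1×14.007 + 4×15.999 = 181.147 → 181.15 g/mol.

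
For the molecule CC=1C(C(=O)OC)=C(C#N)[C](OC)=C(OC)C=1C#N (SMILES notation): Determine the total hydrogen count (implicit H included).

Walk through each heavy atom and fill implicit hydrogens from standard valence (C 4, N 3, O 2, S 2, halogen 1):
  atom 1: C, bond orders sum to 1 (valence 4) → 3 H
  atom 2: C, bond orders sum to 4 (valence 4) → 0 H
  atom 3: C, bond orders sum to 4 (valence 4) → 0 H
  atom 4: C, bond orders sum to 4 (valence 4) → 0 H
  atom 5: O, bond orders sum to 2 (valence 2) → 0 H
  atom 6: O, bond orders sum to 2 (valence 2) → 0 H
  atom 7: C, bond orders sum to 1 (valence 4) → 3 H
  atom 8: C, bond orders sum to 4 (valence 4) → 0 H
  atom 9: C, bond orders sum to 4 (valence 4) → 0 H
  atom 10: N, bond orders sum to 3 (valence 3) → 0 H
  atom 11: C with explicit H count 0
  atom 12: O, bond orders sum to 2 (valence 2) → 0 H
  atom 13: C, bond orders sum to 1 (valence 4) → 3 H
  atom 14: C, bond orders sum to 4 (valence 4) → 0 H
  atom 15: O, bond orders sum to 2 (valence 2) → 0 H
  atom 16: C, bond orders sum to 1 (valence 4) → 3 H
  atom 17: C, bond orders sum to 4 (valence 4) → 0 H
  atom 18: C, bond orders sum to 4 (valence 4) → 0 H
  atom 19: N, bond orders sum to 3 (valence 3) → 0 H
Total hydrogens: 12.

12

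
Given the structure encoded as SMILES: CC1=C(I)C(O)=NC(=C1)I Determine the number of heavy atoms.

10

Every atom symbol written in the SMILES (organic subset) is one heavy atom; implicit H are not written.
Heavy atoms by element → C:6, I:2, N:1, O:1.
Total: 10.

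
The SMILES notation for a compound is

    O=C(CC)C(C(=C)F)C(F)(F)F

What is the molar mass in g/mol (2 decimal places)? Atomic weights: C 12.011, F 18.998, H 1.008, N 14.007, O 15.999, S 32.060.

184.13 g/mol

First, the molecular formula is C7H8F4O (counting implicit H from valence).
  C: 7 × 12.011 = 84.077
  F: 4 × 18.998 = 75.992
  H: 8 × 1.008 = 8.064
  O: 1 × 15.999 = 15.999
Sum: 7×12.011 + 4×18.998 + 8×1.008 + 1×15.999 = 184.132 → 184.13 g/mol.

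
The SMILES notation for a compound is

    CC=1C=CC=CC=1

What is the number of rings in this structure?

In SMILES, each pair of matching ring-closure digits denotes one ring-closing bond; the number of such bonds equals the number of independent rings.
Ring-closure bonds here: 1.

1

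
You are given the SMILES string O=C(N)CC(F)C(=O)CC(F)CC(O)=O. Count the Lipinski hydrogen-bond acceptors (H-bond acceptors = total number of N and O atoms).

N atoms: 1; O atoms: 4.
Lipinski HBA = 1 + 4 = 5.

5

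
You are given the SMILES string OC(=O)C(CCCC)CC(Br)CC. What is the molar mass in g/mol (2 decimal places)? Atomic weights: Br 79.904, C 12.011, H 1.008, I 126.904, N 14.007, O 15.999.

251.16 g/mol

First, the molecular formula is C10H19BrO2 (counting implicit H from valence).
  Br: 1 × 79.904 = 79.904
  C: 10 × 12.011 = 120.110
  H: 19 × 1.008 = 19.152
  O: 2 × 15.999 = 31.998
Sum: 1×79.904 + 10×12.011 + 19×1.008 + 2×15.999 = 251.164 → 251.16 g/mol.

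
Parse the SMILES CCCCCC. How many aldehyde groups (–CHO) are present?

Scan the SMILES for the aldehyde motif — none present.

0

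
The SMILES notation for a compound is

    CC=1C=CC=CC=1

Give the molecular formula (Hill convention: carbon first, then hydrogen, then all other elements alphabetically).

C7H8

Walk through each heavy atom and fill implicit hydrogens from standard valence (C 4, N 3, O 2, S 2, halogen 1):
  atom 1: C, bond orders sum to 1 (valence 4) → 3 H
  atom 2: C, bond orders sum to 4 (valence 4) → 0 H
  atom 3: C, bond orders sum to 3 (valence 4) → 1 H
  atom 4: C, bond orders sum to 3 (valence 4) → 1 H
  atom 5: C, bond orders sum to 3 (valence 4) → 1 H
  atom 6: C, bond orders sum to 3 (valence 4) → 1 H
  atom 7: C, bond orders sum to 3 (valence 4) → 1 H
Totals → C:7, H:8.
In Hill order: C7H8.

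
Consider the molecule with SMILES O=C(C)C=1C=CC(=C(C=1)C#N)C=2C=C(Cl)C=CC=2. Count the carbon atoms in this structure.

Count every carbon token in the SMILES (each C, including those in ring-closure positions and inside branches).
Carbon count: 15.

15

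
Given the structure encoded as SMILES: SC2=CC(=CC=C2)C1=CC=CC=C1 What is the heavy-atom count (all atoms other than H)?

Every atom symbol written in the SMILES (organic subset) is one heavy atom; implicit H are not written.
Heavy atoms by element → C:12, S:1.
Total: 13.

13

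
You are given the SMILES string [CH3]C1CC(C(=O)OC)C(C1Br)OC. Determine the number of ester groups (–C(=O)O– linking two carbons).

The ester motif appears at heavy-atom position 5 in the SMILES.
Other groups present: 1 ether.
Ester count: 1.

1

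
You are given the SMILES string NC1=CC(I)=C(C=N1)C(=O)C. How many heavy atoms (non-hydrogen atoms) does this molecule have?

Every atom symbol written in the SMILES (organic subset) is one heavy atom; implicit H are not written.
Heavy atoms by element → C:7, I:1, N:2, O:1.
Total: 11.

11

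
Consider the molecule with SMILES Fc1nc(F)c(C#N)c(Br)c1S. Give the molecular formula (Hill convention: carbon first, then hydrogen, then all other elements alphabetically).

Walk through each heavy atom and fill implicit hydrogens from standard valence (C 4, N 3, O 2, S 2, halogen 1); for lowercase aromatic atoms, an aromatic c carries 1 H when it has two neighbours and 0 H with three, and aromatic n carries 0 H:
  atom 1: F (halogen, monovalent) → 0 H
  atom 2: aromatic c, 3 neighbours → 0 H
  atom 3: aromatic n, 2 neighbours → 0 H
  atom 4: aromatic c, 3 neighbours → 0 H
  atom 5: F (halogen, monovalent) → 0 H
  atom 6: aromatic c, 3 neighbours → 0 H
  atom 7: C, bond orders sum to 4 (valence 4) → 0 H
  atom 8: N, bond orders sum to 3 (valence 3) → 0 H
  atom 9: aromatic c, 3 neighbours → 0 H
  atom 10: Br (halogen, monovalent) → 0 H
  atom 11: aromatic c, 3 neighbours → 0 H
  atom 12: S, bond orders sum to 1 (valence 2) → 1 H
Totals → C:6, H:1, Br:1, F:2, N:2, S:1.

C6HBrF2N2S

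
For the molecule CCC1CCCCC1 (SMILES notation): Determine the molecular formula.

Walk through each heavy atom and fill implicit hydrogens from standard valence (C 4, N 3, O 2, S 2, halogen 1):
  atom 1: C, bond orders sum to 1 (valence 4) → 3 H
  atom 2: C, bond orders sum to 2 (valence 4) → 2 H
  atom 3: C, bond orders sum to 3 (valence 4) → 1 H
  atom 4: C, bond orders sum to 2 (valence 4) → 2 H
  atom 5: C, bond orders sum to 2 (valence 4) → 2 H
  atom 6: C, bond orders sum to 2 (valence 4) → 2 H
  atom 7: C, bond orders sum to 2 (valence 4) → 2 H
  atom 8: C, bond orders sum to 2 (valence 4) → 2 H
Totals → C:8, H:16.

C8H16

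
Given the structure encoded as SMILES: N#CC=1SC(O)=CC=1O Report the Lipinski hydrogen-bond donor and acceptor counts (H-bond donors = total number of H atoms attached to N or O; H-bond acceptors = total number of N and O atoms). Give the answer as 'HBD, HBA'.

Donors: find every N or O and count the H atoms it carries.
  atom 1 (N): bond orders sum to 3 → 0 H
  atom 6 (O): bond orders sum to 1 → 1 H
  atom 9 (O): bond orders sum to 1 → 1 H
Lipinski HBD = 2.
Acceptors: N atoms = 1, O atoms = 2 → HBA = 3.

2, 3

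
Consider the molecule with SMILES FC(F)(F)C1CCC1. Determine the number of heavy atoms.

8

Every atom symbol written in the SMILES (organic subset) is one heavy atom; implicit H are not written.
Heavy atoms by element → C:5, F:3.
Total: 8.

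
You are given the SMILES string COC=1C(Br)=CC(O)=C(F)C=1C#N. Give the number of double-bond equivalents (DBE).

6

Molecular formula: C8H5BrFNO2.
DoU = (2C + 2 + N − H − X) / 2, where X is the halogen count and O/S are ignored.
    = (2·8 + 2 + 1 − 5 − 2) / 2 = 12 / 2 = 6.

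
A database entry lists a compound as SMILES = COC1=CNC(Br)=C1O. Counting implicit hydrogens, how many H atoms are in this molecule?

6

Walk through each heavy atom and fill implicit hydrogens from standard valence (C 4, N 3, O 2, S 2, halogen 1):
  atom 1: C, bond orders sum to 1 (valence 4) → 3 H
  atom 2: O, bond orders sum to 2 (valence 2) → 0 H
  atom 3: C, bond orders sum to 4 (valence 4) → 0 H
  atom 4: C, bond orders sum to 3 (valence 4) → 1 H
  atom 5: N, bond orders sum to 2 (valence 3) → 1 H
  atom 6: C, bond orders sum to 4 (valence 4) → 0 H
  atom 7: Br (halogen, monovalent) → 0 H
  atom 8: C, bond orders sum to 4 (valence 4) → 0 H
  atom 9: O, bond orders sum to 1 (valence 2) → 1 H
Total hydrogens: 6.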